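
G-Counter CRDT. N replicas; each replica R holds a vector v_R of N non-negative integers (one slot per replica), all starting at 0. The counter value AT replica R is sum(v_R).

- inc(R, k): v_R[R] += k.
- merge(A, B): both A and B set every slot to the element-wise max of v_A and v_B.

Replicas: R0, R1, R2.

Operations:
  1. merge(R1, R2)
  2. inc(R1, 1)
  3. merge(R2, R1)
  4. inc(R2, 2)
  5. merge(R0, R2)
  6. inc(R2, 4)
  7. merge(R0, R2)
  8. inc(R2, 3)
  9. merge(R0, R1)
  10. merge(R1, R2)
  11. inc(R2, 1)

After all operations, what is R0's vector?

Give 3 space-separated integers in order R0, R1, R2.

Op 1: merge R1<->R2 -> R1=(0,0,0) R2=(0,0,0)
Op 2: inc R1 by 1 -> R1=(0,1,0) value=1
Op 3: merge R2<->R1 -> R2=(0,1,0) R1=(0,1,0)
Op 4: inc R2 by 2 -> R2=(0,1,2) value=3
Op 5: merge R0<->R2 -> R0=(0,1,2) R2=(0,1,2)
Op 6: inc R2 by 4 -> R2=(0,1,6) value=7
Op 7: merge R0<->R2 -> R0=(0,1,6) R2=(0,1,6)
Op 8: inc R2 by 3 -> R2=(0,1,9) value=10
Op 9: merge R0<->R1 -> R0=(0,1,6) R1=(0,1,6)
Op 10: merge R1<->R2 -> R1=(0,1,9) R2=(0,1,9)
Op 11: inc R2 by 1 -> R2=(0,1,10) value=11

Answer: 0 1 6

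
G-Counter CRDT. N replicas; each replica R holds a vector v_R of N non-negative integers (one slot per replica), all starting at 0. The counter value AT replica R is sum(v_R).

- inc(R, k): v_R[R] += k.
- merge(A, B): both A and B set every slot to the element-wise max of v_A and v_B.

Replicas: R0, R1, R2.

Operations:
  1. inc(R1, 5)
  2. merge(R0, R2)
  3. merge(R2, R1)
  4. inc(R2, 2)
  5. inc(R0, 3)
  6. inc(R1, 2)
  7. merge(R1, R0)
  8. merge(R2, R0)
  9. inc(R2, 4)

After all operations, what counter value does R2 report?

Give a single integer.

Op 1: inc R1 by 5 -> R1=(0,5,0) value=5
Op 2: merge R0<->R2 -> R0=(0,0,0) R2=(0,0,0)
Op 3: merge R2<->R1 -> R2=(0,5,0) R1=(0,5,0)
Op 4: inc R2 by 2 -> R2=(0,5,2) value=7
Op 5: inc R0 by 3 -> R0=(3,0,0) value=3
Op 6: inc R1 by 2 -> R1=(0,7,0) value=7
Op 7: merge R1<->R0 -> R1=(3,7,0) R0=(3,7,0)
Op 8: merge R2<->R0 -> R2=(3,7,2) R0=(3,7,2)
Op 9: inc R2 by 4 -> R2=(3,7,6) value=16

Answer: 16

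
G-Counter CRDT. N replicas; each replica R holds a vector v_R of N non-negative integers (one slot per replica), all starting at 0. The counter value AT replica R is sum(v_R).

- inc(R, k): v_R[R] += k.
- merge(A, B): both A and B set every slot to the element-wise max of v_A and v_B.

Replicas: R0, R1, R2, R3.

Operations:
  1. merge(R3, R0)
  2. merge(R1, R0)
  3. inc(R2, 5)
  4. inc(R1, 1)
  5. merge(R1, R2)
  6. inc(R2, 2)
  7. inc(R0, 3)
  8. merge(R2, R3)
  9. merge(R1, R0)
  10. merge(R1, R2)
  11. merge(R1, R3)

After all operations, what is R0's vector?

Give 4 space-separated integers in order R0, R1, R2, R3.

Answer: 3 1 5 0

Derivation:
Op 1: merge R3<->R0 -> R3=(0,0,0,0) R0=(0,0,0,0)
Op 2: merge R1<->R0 -> R1=(0,0,0,0) R0=(0,0,0,0)
Op 3: inc R2 by 5 -> R2=(0,0,5,0) value=5
Op 4: inc R1 by 1 -> R1=(0,1,0,0) value=1
Op 5: merge R1<->R2 -> R1=(0,1,5,0) R2=(0,1,5,0)
Op 6: inc R2 by 2 -> R2=(0,1,7,0) value=8
Op 7: inc R0 by 3 -> R0=(3,0,0,0) value=3
Op 8: merge R2<->R3 -> R2=(0,1,7,0) R3=(0,1,7,0)
Op 9: merge R1<->R0 -> R1=(3,1,5,0) R0=(3,1,5,0)
Op 10: merge R1<->R2 -> R1=(3,1,7,0) R2=(3,1,7,0)
Op 11: merge R1<->R3 -> R1=(3,1,7,0) R3=(3,1,7,0)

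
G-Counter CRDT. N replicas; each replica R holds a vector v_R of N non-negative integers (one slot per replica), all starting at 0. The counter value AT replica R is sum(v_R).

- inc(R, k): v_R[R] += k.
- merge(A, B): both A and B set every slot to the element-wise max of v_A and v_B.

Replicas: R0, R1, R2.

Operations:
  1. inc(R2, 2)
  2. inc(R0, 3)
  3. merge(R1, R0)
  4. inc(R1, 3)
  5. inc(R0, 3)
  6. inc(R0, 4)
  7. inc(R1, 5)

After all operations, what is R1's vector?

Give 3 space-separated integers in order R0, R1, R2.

Op 1: inc R2 by 2 -> R2=(0,0,2) value=2
Op 2: inc R0 by 3 -> R0=(3,0,0) value=3
Op 3: merge R1<->R0 -> R1=(3,0,0) R0=(3,0,0)
Op 4: inc R1 by 3 -> R1=(3,3,0) value=6
Op 5: inc R0 by 3 -> R0=(6,0,0) value=6
Op 6: inc R0 by 4 -> R0=(10,0,0) value=10
Op 7: inc R1 by 5 -> R1=(3,8,0) value=11

Answer: 3 8 0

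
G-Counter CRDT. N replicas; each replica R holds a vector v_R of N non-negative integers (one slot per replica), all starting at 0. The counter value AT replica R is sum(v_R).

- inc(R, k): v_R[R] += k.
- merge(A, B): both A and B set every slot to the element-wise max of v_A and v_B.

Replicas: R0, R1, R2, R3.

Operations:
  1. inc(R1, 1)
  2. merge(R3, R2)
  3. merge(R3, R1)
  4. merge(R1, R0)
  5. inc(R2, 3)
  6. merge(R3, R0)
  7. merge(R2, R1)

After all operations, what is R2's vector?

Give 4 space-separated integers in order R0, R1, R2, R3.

Op 1: inc R1 by 1 -> R1=(0,1,0,0) value=1
Op 2: merge R3<->R2 -> R3=(0,0,0,0) R2=(0,0,0,0)
Op 3: merge R3<->R1 -> R3=(0,1,0,0) R1=(0,1,0,0)
Op 4: merge R1<->R0 -> R1=(0,1,0,0) R0=(0,1,0,0)
Op 5: inc R2 by 3 -> R2=(0,0,3,0) value=3
Op 6: merge R3<->R0 -> R3=(0,1,0,0) R0=(0,1,0,0)
Op 7: merge R2<->R1 -> R2=(0,1,3,0) R1=(0,1,3,0)

Answer: 0 1 3 0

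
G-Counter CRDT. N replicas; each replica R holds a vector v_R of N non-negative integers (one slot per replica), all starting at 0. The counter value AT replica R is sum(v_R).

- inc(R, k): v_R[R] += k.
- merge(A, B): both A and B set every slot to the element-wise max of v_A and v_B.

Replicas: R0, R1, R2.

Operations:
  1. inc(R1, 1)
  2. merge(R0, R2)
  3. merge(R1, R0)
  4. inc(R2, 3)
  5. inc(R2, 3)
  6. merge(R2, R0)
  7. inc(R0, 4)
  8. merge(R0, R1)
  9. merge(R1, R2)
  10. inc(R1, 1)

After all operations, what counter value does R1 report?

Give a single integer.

Op 1: inc R1 by 1 -> R1=(0,1,0) value=1
Op 2: merge R0<->R2 -> R0=(0,0,0) R2=(0,0,0)
Op 3: merge R1<->R0 -> R1=(0,1,0) R0=(0,1,0)
Op 4: inc R2 by 3 -> R2=(0,0,3) value=3
Op 5: inc R2 by 3 -> R2=(0,0,6) value=6
Op 6: merge R2<->R0 -> R2=(0,1,6) R0=(0,1,6)
Op 7: inc R0 by 4 -> R0=(4,1,6) value=11
Op 8: merge R0<->R1 -> R0=(4,1,6) R1=(4,1,6)
Op 9: merge R1<->R2 -> R1=(4,1,6) R2=(4,1,6)
Op 10: inc R1 by 1 -> R1=(4,2,6) value=12

Answer: 12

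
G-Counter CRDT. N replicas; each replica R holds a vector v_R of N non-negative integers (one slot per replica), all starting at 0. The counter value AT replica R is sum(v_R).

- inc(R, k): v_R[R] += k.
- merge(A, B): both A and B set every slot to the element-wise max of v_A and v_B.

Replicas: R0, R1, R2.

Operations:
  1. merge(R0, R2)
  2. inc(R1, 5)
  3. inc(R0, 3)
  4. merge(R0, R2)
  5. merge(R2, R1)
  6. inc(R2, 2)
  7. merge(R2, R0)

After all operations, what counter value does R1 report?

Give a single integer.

Answer: 8

Derivation:
Op 1: merge R0<->R2 -> R0=(0,0,0) R2=(0,0,0)
Op 2: inc R1 by 5 -> R1=(0,5,0) value=5
Op 3: inc R0 by 3 -> R0=(3,0,0) value=3
Op 4: merge R0<->R2 -> R0=(3,0,0) R2=(3,0,0)
Op 5: merge R2<->R1 -> R2=(3,5,0) R1=(3,5,0)
Op 6: inc R2 by 2 -> R2=(3,5,2) value=10
Op 7: merge R2<->R0 -> R2=(3,5,2) R0=(3,5,2)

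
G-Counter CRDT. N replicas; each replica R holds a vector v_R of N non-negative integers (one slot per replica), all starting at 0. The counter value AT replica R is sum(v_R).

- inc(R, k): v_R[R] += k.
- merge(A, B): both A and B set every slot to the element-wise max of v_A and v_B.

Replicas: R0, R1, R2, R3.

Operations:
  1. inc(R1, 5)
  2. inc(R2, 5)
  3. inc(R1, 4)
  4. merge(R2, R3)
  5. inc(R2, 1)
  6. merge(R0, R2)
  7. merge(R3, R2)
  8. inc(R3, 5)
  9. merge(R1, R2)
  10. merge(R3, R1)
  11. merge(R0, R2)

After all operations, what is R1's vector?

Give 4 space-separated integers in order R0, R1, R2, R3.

Answer: 0 9 6 5

Derivation:
Op 1: inc R1 by 5 -> R1=(0,5,0,0) value=5
Op 2: inc R2 by 5 -> R2=(0,0,5,0) value=5
Op 3: inc R1 by 4 -> R1=(0,9,0,0) value=9
Op 4: merge R2<->R3 -> R2=(0,0,5,0) R3=(0,0,5,0)
Op 5: inc R2 by 1 -> R2=(0,0,6,0) value=6
Op 6: merge R0<->R2 -> R0=(0,0,6,0) R2=(0,0,6,0)
Op 7: merge R3<->R2 -> R3=(0,0,6,0) R2=(0,0,6,0)
Op 8: inc R3 by 5 -> R3=(0,0,6,5) value=11
Op 9: merge R1<->R2 -> R1=(0,9,6,0) R2=(0,9,6,0)
Op 10: merge R3<->R1 -> R3=(0,9,6,5) R1=(0,9,6,5)
Op 11: merge R0<->R2 -> R0=(0,9,6,0) R2=(0,9,6,0)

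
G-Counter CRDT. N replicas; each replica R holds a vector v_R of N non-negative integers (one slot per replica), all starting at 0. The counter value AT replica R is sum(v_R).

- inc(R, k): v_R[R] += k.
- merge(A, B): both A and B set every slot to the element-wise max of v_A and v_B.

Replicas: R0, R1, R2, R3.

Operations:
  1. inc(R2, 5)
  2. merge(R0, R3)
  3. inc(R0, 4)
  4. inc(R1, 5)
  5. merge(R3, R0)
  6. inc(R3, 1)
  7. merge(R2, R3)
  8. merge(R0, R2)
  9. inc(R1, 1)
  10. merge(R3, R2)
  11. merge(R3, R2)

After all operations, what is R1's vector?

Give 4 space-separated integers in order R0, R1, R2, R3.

Answer: 0 6 0 0

Derivation:
Op 1: inc R2 by 5 -> R2=(0,0,5,0) value=5
Op 2: merge R0<->R3 -> R0=(0,0,0,0) R3=(0,0,0,0)
Op 3: inc R0 by 4 -> R0=(4,0,0,0) value=4
Op 4: inc R1 by 5 -> R1=(0,5,0,0) value=5
Op 5: merge R3<->R0 -> R3=(4,0,0,0) R0=(4,0,0,0)
Op 6: inc R3 by 1 -> R3=(4,0,0,1) value=5
Op 7: merge R2<->R3 -> R2=(4,0,5,1) R3=(4,0,5,1)
Op 8: merge R0<->R2 -> R0=(4,0,5,1) R2=(4,0,5,1)
Op 9: inc R1 by 1 -> R1=(0,6,0,0) value=6
Op 10: merge R3<->R2 -> R3=(4,0,5,1) R2=(4,0,5,1)
Op 11: merge R3<->R2 -> R3=(4,0,5,1) R2=(4,0,5,1)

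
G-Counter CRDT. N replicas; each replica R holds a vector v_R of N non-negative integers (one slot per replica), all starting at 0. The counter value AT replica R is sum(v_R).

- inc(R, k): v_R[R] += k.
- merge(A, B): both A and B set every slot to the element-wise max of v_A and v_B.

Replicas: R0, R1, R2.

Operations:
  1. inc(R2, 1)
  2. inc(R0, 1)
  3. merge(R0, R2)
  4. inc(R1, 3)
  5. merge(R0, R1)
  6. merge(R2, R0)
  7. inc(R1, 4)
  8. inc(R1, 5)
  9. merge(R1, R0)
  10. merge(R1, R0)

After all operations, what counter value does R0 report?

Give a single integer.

Answer: 14

Derivation:
Op 1: inc R2 by 1 -> R2=(0,0,1) value=1
Op 2: inc R0 by 1 -> R0=(1,0,0) value=1
Op 3: merge R0<->R2 -> R0=(1,0,1) R2=(1,0,1)
Op 4: inc R1 by 3 -> R1=(0,3,0) value=3
Op 5: merge R0<->R1 -> R0=(1,3,1) R1=(1,3,1)
Op 6: merge R2<->R0 -> R2=(1,3,1) R0=(1,3,1)
Op 7: inc R1 by 4 -> R1=(1,7,1) value=9
Op 8: inc R1 by 5 -> R1=(1,12,1) value=14
Op 9: merge R1<->R0 -> R1=(1,12,1) R0=(1,12,1)
Op 10: merge R1<->R0 -> R1=(1,12,1) R0=(1,12,1)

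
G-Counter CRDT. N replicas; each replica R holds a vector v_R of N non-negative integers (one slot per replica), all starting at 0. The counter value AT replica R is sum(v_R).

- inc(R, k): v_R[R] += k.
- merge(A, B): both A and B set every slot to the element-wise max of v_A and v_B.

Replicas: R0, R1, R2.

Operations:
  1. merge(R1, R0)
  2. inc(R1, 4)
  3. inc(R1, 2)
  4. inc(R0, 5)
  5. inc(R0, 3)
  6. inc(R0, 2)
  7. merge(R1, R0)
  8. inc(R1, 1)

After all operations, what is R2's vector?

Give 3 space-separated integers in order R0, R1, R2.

Answer: 0 0 0

Derivation:
Op 1: merge R1<->R0 -> R1=(0,0,0) R0=(0,0,0)
Op 2: inc R1 by 4 -> R1=(0,4,0) value=4
Op 3: inc R1 by 2 -> R1=(0,6,0) value=6
Op 4: inc R0 by 5 -> R0=(5,0,0) value=5
Op 5: inc R0 by 3 -> R0=(8,0,0) value=8
Op 6: inc R0 by 2 -> R0=(10,0,0) value=10
Op 7: merge R1<->R0 -> R1=(10,6,0) R0=(10,6,0)
Op 8: inc R1 by 1 -> R1=(10,7,0) value=17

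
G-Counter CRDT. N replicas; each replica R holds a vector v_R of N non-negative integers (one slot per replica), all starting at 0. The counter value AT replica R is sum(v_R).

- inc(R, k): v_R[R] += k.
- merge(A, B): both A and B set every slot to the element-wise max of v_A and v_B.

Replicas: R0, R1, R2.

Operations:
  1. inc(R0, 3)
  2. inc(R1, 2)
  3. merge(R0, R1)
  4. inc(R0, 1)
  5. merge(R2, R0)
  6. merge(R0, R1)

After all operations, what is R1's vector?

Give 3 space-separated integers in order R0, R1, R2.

Op 1: inc R0 by 3 -> R0=(3,0,0) value=3
Op 2: inc R1 by 2 -> R1=(0,2,0) value=2
Op 3: merge R0<->R1 -> R0=(3,2,0) R1=(3,2,0)
Op 4: inc R0 by 1 -> R0=(4,2,0) value=6
Op 5: merge R2<->R0 -> R2=(4,2,0) R0=(4,2,0)
Op 6: merge R0<->R1 -> R0=(4,2,0) R1=(4,2,0)

Answer: 4 2 0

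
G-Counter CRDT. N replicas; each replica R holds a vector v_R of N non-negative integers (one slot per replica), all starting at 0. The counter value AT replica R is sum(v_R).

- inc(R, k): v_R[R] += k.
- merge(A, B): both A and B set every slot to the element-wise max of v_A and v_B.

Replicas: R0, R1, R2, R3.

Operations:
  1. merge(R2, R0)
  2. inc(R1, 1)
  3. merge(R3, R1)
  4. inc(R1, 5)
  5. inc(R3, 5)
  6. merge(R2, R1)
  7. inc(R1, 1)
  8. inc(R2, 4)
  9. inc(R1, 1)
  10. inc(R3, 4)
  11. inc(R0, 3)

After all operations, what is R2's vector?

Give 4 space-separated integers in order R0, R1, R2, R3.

Answer: 0 6 4 0

Derivation:
Op 1: merge R2<->R0 -> R2=(0,0,0,0) R0=(0,0,0,0)
Op 2: inc R1 by 1 -> R1=(0,1,0,0) value=1
Op 3: merge R3<->R1 -> R3=(0,1,0,0) R1=(0,1,0,0)
Op 4: inc R1 by 5 -> R1=(0,6,0,0) value=6
Op 5: inc R3 by 5 -> R3=(0,1,0,5) value=6
Op 6: merge R2<->R1 -> R2=(0,6,0,0) R1=(0,6,0,0)
Op 7: inc R1 by 1 -> R1=(0,7,0,0) value=7
Op 8: inc R2 by 4 -> R2=(0,6,4,0) value=10
Op 9: inc R1 by 1 -> R1=(0,8,0,0) value=8
Op 10: inc R3 by 4 -> R3=(0,1,0,9) value=10
Op 11: inc R0 by 3 -> R0=(3,0,0,0) value=3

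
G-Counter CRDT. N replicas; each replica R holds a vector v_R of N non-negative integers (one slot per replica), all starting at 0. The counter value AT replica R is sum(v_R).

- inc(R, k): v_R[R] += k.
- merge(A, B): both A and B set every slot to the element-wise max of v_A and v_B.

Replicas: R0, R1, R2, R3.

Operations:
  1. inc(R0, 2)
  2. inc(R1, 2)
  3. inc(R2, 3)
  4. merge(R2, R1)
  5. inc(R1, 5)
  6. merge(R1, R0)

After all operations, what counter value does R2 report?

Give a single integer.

Answer: 5

Derivation:
Op 1: inc R0 by 2 -> R0=(2,0,0,0) value=2
Op 2: inc R1 by 2 -> R1=(0,2,0,0) value=2
Op 3: inc R2 by 3 -> R2=(0,0,3,0) value=3
Op 4: merge R2<->R1 -> R2=(0,2,3,0) R1=(0,2,3,0)
Op 5: inc R1 by 5 -> R1=(0,7,3,0) value=10
Op 6: merge R1<->R0 -> R1=(2,7,3,0) R0=(2,7,3,0)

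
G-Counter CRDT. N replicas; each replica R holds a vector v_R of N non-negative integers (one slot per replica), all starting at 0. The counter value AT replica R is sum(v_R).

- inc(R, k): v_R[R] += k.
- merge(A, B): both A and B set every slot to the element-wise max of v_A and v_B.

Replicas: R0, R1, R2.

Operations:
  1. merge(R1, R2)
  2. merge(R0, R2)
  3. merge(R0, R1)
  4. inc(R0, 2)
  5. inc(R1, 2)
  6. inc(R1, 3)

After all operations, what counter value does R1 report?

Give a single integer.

Answer: 5

Derivation:
Op 1: merge R1<->R2 -> R1=(0,0,0) R2=(0,0,0)
Op 2: merge R0<->R2 -> R0=(0,0,0) R2=(0,0,0)
Op 3: merge R0<->R1 -> R0=(0,0,0) R1=(0,0,0)
Op 4: inc R0 by 2 -> R0=(2,0,0) value=2
Op 5: inc R1 by 2 -> R1=(0,2,0) value=2
Op 6: inc R1 by 3 -> R1=(0,5,0) value=5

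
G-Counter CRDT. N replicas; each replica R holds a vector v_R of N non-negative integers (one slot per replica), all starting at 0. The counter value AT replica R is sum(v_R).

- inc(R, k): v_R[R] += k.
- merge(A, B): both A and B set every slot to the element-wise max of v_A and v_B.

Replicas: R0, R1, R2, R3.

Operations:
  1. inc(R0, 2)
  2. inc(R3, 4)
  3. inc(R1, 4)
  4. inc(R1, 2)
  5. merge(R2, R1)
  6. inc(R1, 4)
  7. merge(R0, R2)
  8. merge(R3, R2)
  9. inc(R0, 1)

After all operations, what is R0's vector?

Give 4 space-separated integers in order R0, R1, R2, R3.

Op 1: inc R0 by 2 -> R0=(2,0,0,0) value=2
Op 2: inc R3 by 4 -> R3=(0,0,0,4) value=4
Op 3: inc R1 by 4 -> R1=(0,4,0,0) value=4
Op 4: inc R1 by 2 -> R1=(0,6,0,0) value=6
Op 5: merge R2<->R1 -> R2=(0,6,0,0) R1=(0,6,0,0)
Op 6: inc R1 by 4 -> R1=(0,10,0,0) value=10
Op 7: merge R0<->R2 -> R0=(2,6,0,0) R2=(2,6,0,0)
Op 8: merge R3<->R2 -> R3=(2,6,0,4) R2=(2,6,0,4)
Op 9: inc R0 by 1 -> R0=(3,6,0,0) value=9

Answer: 3 6 0 0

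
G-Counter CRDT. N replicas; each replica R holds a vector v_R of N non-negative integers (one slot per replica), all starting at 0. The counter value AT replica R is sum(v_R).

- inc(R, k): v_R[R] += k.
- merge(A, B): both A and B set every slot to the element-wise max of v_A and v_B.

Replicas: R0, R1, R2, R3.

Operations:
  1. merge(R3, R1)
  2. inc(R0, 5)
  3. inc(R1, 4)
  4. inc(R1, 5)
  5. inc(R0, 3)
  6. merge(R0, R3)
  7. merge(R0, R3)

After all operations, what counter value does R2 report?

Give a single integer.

Op 1: merge R3<->R1 -> R3=(0,0,0,0) R1=(0,0,0,0)
Op 2: inc R0 by 5 -> R0=(5,0,0,0) value=5
Op 3: inc R1 by 4 -> R1=(0,4,0,0) value=4
Op 4: inc R1 by 5 -> R1=(0,9,0,0) value=9
Op 5: inc R0 by 3 -> R0=(8,0,0,0) value=8
Op 6: merge R0<->R3 -> R0=(8,0,0,0) R3=(8,0,0,0)
Op 7: merge R0<->R3 -> R0=(8,0,0,0) R3=(8,0,0,0)

Answer: 0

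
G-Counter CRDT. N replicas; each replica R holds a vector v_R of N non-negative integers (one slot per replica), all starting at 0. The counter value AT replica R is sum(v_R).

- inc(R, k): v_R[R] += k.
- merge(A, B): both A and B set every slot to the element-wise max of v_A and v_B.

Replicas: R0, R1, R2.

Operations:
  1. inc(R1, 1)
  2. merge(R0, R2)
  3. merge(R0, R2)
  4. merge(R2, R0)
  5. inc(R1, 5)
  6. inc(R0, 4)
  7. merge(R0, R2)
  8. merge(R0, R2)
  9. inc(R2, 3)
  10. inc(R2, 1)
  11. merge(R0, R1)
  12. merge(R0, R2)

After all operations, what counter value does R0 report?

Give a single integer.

Op 1: inc R1 by 1 -> R1=(0,1,0) value=1
Op 2: merge R0<->R2 -> R0=(0,0,0) R2=(0,0,0)
Op 3: merge R0<->R2 -> R0=(0,0,0) R2=(0,0,0)
Op 4: merge R2<->R0 -> R2=(0,0,0) R0=(0,0,0)
Op 5: inc R1 by 5 -> R1=(0,6,0) value=6
Op 6: inc R0 by 4 -> R0=(4,0,0) value=4
Op 7: merge R0<->R2 -> R0=(4,0,0) R2=(4,0,0)
Op 8: merge R0<->R2 -> R0=(4,0,0) R2=(4,0,0)
Op 9: inc R2 by 3 -> R2=(4,0,3) value=7
Op 10: inc R2 by 1 -> R2=(4,0,4) value=8
Op 11: merge R0<->R1 -> R0=(4,6,0) R1=(4,6,0)
Op 12: merge R0<->R2 -> R0=(4,6,4) R2=(4,6,4)

Answer: 14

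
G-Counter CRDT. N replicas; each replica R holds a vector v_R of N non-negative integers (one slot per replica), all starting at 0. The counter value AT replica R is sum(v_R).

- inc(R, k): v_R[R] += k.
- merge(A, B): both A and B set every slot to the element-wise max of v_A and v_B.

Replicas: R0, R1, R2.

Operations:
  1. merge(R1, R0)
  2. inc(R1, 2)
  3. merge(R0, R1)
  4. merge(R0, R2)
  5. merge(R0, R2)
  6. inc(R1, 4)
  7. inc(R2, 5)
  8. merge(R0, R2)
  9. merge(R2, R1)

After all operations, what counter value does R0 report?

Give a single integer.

Answer: 7

Derivation:
Op 1: merge R1<->R0 -> R1=(0,0,0) R0=(0,0,0)
Op 2: inc R1 by 2 -> R1=(0,2,0) value=2
Op 3: merge R0<->R1 -> R0=(0,2,0) R1=(0,2,0)
Op 4: merge R0<->R2 -> R0=(0,2,0) R2=(0,2,0)
Op 5: merge R0<->R2 -> R0=(0,2,0) R2=(0,2,0)
Op 6: inc R1 by 4 -> R1=(0,6,0) value=6
Op 7: inc R2 by 5 -> R2=(0,2,5) value=7
Op 8: merge R0<->R2 -> R0=(0,2,5) R2=(0,2,5)
Op 9: merge R2<->R1 -> R2=(0,6,5) R1=(0,6,5)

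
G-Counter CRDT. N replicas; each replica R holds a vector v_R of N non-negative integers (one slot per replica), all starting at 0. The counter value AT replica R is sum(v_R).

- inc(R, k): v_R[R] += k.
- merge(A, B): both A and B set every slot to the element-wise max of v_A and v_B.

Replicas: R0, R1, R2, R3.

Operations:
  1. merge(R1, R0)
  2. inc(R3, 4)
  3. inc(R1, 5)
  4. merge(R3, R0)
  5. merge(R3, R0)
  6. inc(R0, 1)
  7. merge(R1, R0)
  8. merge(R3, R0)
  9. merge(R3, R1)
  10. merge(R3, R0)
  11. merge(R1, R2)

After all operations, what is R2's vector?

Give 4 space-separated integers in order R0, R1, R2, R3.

Answer: 1 5 0 4

Derivation:
Op 1: merge R1<->R0 -> R1=(0,0,0,0) R0=(0,0,0,0)
Op 2: inc R3 by 4 -> R3=(0,0,0,4) value=4
Op 3: inc R1 by 5 -> R1=(0,5,0,0) value=5
Op 4: merge R3<->R0 -> R3=(0,0,0,4) R0=(0,0,0,4)
Op 5: merge R3<->R0 -> R3=(0,0,0,4) R0=(0,0,0,4)
Op 6: inc R0 by 1 -> R0=(1,0,0,4) value=5
Op 7: merge R1<->R0 -> R1=(1,5,0,4) R0=(1,5,0,4)
Op 8: merge R3<->R0 -> R3=(1,5,0,4) R0=(1,5,0,4)
Op 9: merge R3<->R1 -> R3=(1,5,0,4) R1=(1,5,0,4)
Op 10: merge R3<->R0 -> R3=(1,5,0,4) R0=(1,5,0,4)
Op 11: merge R1<->R2 -> R1=(1,5,0,4) R2=(1,5,0,4)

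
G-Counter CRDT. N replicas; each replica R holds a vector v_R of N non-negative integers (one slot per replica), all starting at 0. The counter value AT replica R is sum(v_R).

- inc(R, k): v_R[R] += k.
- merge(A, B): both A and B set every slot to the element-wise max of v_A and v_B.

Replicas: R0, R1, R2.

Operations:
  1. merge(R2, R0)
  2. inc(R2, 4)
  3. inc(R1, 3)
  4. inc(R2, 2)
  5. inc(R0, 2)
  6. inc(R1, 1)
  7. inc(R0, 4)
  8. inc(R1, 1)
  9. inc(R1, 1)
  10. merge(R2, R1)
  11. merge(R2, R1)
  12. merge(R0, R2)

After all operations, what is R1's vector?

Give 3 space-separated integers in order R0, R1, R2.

Answer: 0 6 6

Derivation:
Op 1: merge R2<->R0 -> R2=(0,0,0) R0=(0,0,0)
Op 2: inc R2 by 4 -> R2=(0,0,4) value=4
Op 3: inc R1 by 3 -> R1=(0,3,0) value=3
Op 4: inc R2 by 2 -> R2=(0,0,6) value=6
Op 5: inc R0 by 2 -> R0=(2,0,0) value=2
Op 6: inc R1 by 1 -> R1=(0,4,0) value=4
Op 7: inc R0 by 4 -> R0=(6,0,0) value=6
Op 8: inc R1 by 1 -> R1=(0,5,0) value=5
Op 9: inc R1 by 1 -> R1=(0,6,0) value=6
Op 10: merge R2<->R1 -> R2=(0,6,6) R1=(0,6,6)
Op 11: merge R2<->R1 -> R2=(0,6,6) R1=(0,6,6)
Op 12: merge R0<->R2 -> R0=(6,6,6) R2=(6,6,6)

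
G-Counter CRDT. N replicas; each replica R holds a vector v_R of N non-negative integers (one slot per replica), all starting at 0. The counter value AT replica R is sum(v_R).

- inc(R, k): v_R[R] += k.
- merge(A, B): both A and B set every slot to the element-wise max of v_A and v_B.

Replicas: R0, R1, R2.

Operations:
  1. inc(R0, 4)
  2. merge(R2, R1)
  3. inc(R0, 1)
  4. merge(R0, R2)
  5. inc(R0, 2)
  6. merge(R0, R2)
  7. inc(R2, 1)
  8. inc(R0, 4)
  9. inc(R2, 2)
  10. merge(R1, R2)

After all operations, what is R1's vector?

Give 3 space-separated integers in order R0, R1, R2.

Op 1: inc R0 by 4 -> R0=(4,0,0) value=4
Op 2: merge R2<->R1 -> R2=(0,0,0) R1=(0,0,0)
Op 3: inc R0 by 1 -> R0=(5,0,0) value=5
Op 4: merge R0<->R2 -> R0=(5,0,0) R2=(5,0,0)
Op 5: inc R0 by 2 -> R0=(7,0,0) value=7
Op 6: merge R0<->R2 -> R0=(7,0,0) R2=(7,0,0)
Op 7: inc R2 by 1 -> R2=(7,0,1) value=8
Op 8: inc R0 by 4 -> R0=(11,0,0) value=11
Op 9: inc R2 by 2 -> R2=(7,0,3) value=10
Op 10: merge R1<->R2 -> R1=(7,0,3) R2=(7,0,3)

Answer: 7 0 3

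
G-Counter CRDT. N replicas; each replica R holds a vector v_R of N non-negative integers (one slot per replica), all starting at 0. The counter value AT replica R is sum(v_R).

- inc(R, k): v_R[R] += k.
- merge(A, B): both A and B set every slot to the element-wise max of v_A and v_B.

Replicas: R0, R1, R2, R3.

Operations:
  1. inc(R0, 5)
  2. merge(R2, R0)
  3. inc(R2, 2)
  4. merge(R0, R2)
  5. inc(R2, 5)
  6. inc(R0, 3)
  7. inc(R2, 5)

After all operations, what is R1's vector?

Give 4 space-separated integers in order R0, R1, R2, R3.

Op 1: inc R0 by 5 -> R0=(5,0,0,0) value=5
Op 2: merge R2<->R0 -> R2=(5,0,0,0) R0=(5,0,0,0)
Op 3: inc R2 by 2 -> R2=(5,0,2,0) value=7
Op 4: merge R0<->R2 -> R0=(5,0,2,0) R2=(5,0,2,0)
Op 5: inc R2 by 5 -> R2=(5,0,7,0) value=12
Op 6: inc R0 by 3 -> R0=(8,0,2,0) value=10
Op 7: inc R2 by 5 -> R2=(5,0,12,0) value=17

Answer: 0 0 0 0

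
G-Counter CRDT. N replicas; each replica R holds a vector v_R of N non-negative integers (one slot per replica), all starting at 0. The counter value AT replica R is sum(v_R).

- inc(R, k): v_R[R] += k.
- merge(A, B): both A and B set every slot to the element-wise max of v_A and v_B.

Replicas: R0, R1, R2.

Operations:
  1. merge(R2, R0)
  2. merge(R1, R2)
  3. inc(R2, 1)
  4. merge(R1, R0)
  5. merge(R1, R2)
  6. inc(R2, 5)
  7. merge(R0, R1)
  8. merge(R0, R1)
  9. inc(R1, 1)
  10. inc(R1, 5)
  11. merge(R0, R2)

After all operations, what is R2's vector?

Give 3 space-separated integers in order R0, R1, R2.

Op 1: merge R2<->R0 -> R2=(0,0,0) R0=(0,0,0)
Op 2: merge R1<->R2 -> R1=(0,0,0) R2=(0,0,0)
Op 3: inc R2 by 1 -> R2=(0,0,1) value=1
Op 4: merge R1<->R0 -> R1=(0,0,0) R0=(0,0,0)
Op 5: merge R1<->R2 -> R1=(0,0,1) R2=(0,0,1)
Op 6: inc R2 by 5 -> R2=(0,0,6) value=6
Op 7: merge R0<->R1 -> R0=(0,0,1) R1=(0,0,1)
Op 8: merge R0<->R1 -> R0=(0,0,1) R1=(0,0,1)
Op 9: inc R1 by 1 -> R1=(0,1,1) value=2
Op 10: inc R1 by 5 -> R1=(0,6,1) value=7
Op 11: merge R0<->R2 -> R0=(0,0,6) R2=(0,0,6)

Answer: 0 0 6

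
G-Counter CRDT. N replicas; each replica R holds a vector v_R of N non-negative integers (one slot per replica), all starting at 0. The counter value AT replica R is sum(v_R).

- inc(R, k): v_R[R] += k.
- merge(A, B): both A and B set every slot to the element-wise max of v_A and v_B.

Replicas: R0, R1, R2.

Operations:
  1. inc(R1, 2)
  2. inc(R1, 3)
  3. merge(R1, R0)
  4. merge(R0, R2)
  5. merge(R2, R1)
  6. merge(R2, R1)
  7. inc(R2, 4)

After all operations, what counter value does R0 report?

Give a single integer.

Answer: 5

Derivation:
Op 1: inc R1 by 2 -> R1=(0,2,0) value=2
Op 2: inc R1 by 3 -> R1=(0,5,0) value=5
Op 3: merge R1<->R0 -> R1=(0,5,0) R0=(0,5,0)
Op 4: merge R0<->R2 -> R0=(0,5,0) R2=(0,5,0)
Op 5: merge R2<->R1 -> R2=(0,5,0) R1=(0,5,0)
Op 6: merge R2<->R1 -> R2=(0,5,0) R1=(0,5,0)
Op 7: inc R2 by 4 -> R2=(0,5,4) value=9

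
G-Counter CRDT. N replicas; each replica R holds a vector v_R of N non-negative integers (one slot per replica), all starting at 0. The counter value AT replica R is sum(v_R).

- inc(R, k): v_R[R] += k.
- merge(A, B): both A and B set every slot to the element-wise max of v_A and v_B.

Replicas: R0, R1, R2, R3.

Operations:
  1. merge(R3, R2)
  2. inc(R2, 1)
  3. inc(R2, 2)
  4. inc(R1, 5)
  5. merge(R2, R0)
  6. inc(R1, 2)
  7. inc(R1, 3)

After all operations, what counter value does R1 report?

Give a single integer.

Answer: 10

Derivation:
Op 1: merge R3<->R2 -> R3=(0,0,0,0) R2=(0,0,0,0)
Op 2: inc R2 by 1 -> R2=(0,0,1,0) value=1
Op 3: inc R2 by 2 -> R2=(0,0,3,0) value=3
Op 4: inc R1 by 5 -> R1=(0,5,0,0) value=5
Op 5: merge R2<->R0 -> R2=(0,0,3,0) R0=(0,0,3,0)
Op 6: inc R1 by 2 -> R1=(0,7,0,0) value=7
Op 7: inc R1 by 3 -> R1=(0,10,0,0) value=10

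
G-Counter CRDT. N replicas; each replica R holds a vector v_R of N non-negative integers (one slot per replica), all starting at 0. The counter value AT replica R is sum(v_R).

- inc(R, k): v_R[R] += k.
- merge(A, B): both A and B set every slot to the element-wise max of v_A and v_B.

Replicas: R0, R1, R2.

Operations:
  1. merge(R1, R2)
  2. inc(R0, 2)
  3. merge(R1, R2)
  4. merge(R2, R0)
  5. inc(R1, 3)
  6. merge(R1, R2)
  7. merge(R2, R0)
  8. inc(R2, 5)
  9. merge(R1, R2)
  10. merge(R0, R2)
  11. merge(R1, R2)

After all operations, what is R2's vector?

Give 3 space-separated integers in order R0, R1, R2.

Op 1: merge R1<->R2 -> R1=(0,0,0) R2=(0,0,0)
Op 2: inc R0 by 2 -> R0=(2,0,0) value=2
Op 3: merge R1<->R2 -> R1=(0,0,0) R2=(0,0,0)
Op 4: merge R2<->R0 -> R2=(2,0,0) R0=(2,0,0)
Op 5: inc R1 by 3 -> R1=(0,3,0) value=3
Op 6: merge R1<->R2 -> R1=(2,3,0) R2=(2,3,0)
Op 7: merge R2<->R0 -> R2=(2,3,0) R0=(2,3,0)
Op 8: inc R2 by 5 -> R2=(2,3,5) value=10
Op 9: merge R1<->R2 -> R1=(2,3,5) R2=(2,3,5)
Op 10: merge R0<->R2 -> R0=(2,3,5) R2=(2,3,5)
Op 11: merge R1<->R2 -> R1=(2,3,5) R2=(2,3,5)

Answer: 2 3 5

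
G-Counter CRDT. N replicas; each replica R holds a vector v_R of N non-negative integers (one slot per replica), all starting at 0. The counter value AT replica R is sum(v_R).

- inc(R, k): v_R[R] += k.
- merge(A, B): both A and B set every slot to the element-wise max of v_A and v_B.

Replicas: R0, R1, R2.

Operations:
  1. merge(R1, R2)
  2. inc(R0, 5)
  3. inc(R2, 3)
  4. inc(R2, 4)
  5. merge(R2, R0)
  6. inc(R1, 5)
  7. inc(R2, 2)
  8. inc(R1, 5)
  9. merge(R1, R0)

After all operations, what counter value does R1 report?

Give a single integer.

Answer: 22

Derivation:
Op 1: merge R1<->R2 -> R1=(0,0,0) R2=(0,0,0)
Op 2: inc R0 by 5 -> R0=(5,0,0) value=5
Op 3: inc R2 by 3 -> R2=(0,0,3) value=3
Op 4: inc R2 by 4 -> R2=(0,0,7) value=7
Op 5: merge R2<->R0 -> R2=(5,0,7) R0=(5,0,7)
Op 6: inc R1 by 5 -> R1=(0,5,0) value=5
Op 7: inc R2 by 2 -> R2=(5,0,9) value=14
Op 8: inc R1 by 5 -> R1=(0,10,0) value=10
Op 9: merge R1<->R0 -> R1=(5,10,7) R0=(5,10,7)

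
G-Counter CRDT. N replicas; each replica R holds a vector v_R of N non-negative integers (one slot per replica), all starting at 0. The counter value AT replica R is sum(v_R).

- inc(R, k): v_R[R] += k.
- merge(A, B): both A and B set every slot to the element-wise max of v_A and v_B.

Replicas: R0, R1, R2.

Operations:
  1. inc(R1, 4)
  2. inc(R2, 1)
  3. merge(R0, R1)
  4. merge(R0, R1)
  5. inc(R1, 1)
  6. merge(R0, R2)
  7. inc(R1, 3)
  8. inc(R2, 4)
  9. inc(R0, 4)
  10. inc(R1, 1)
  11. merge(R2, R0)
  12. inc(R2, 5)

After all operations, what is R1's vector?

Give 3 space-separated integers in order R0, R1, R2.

Op 1: inc R1 by 4 -> R1=(0,4,0) value=4
Op 2: inc R2 by 1 -> R2=(0,0,1) value=1
Op 3: merge R0<->R1 -> R0=(0,4,0) R1=(0,4,0)
Op 4: merge R0<->R1 -> R0=(0,4,0) R1=(0,4,0)
Op 5: inc R1 by 1 -> R1=(0,5,0) value=5
Op 6: merge R0<->R2 -> R0=(0,4,1) R2=(0,4,1)
Op 7: inc R1 by 3 -> R1=(0,8,0) value=8
Op 8: inc R2 by 4 -> R2=(0,4,5) value=9
Op 9: inc R0 by 4 -> R0=(4,4,1) value=9
Op 10: inc R1 by 1 -> R1=(0,9,0) value=9
Op 11: merge R2<->R0 -> R2=(4,4,5) R0=(4,4,5)
Op 12: inc R2 by 5 -> R2=(4,4,10) value=18

Answer: 0 9 0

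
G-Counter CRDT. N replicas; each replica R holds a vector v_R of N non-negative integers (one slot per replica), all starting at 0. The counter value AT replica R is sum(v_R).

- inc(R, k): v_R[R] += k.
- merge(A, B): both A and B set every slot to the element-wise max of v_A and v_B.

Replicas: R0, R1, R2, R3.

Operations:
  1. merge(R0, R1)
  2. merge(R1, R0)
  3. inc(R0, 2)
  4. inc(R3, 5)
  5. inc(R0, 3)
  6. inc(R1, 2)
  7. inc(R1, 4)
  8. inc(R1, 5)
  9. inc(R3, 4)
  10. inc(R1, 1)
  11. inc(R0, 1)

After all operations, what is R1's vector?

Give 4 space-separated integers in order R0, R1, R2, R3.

Answer: 0 12 0 0

Derivation:
Op 1: merge R0<->R1 -> R0=(0,0,0,0) R1=(0,0,0,0)
Op 2: merge R1<->R0 -> R1=(0,0,0,0) R0=(0,0,0,0)
Op 3: inc R0 by 2 -> R0=(2,0,0,0) value=2
Op 4: inc R3 by 5 -> R3=(0,0,0,5) value=5
Op 5: inc R0 by 3 -> R0=(5,0,0,0) value=5
Op 6: inc R1 by 2 -> R1=(0,2,0,0) value=2
Op 7: inc R1 by 4 -> R1=(0,6,0,0) value=6
Op 8: inc R1 by 5 -> R1=(0,11,0,0) value=11
Op 9: inc R3 by 4 -> R3=(0,0,0,9) value=9
Op 10: inc R1 by 1 -> R1=(0,12,0,0) value=12
Op 11: inc R0 by 1 -> R0=(6,0,0,0) value=6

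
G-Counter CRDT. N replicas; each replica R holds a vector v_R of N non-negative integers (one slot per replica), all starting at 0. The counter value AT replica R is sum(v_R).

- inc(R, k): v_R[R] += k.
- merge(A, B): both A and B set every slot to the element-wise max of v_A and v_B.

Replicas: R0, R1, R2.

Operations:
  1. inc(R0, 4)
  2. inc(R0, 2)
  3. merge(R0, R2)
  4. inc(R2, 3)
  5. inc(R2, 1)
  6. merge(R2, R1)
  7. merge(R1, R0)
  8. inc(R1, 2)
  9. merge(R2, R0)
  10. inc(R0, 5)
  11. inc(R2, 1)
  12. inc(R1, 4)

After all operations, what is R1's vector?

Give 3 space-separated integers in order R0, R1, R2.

Op 1: inc R0 by 4 -> R0=(4,0,0) value=4
Op 2: inc R0 by 2 -> R0=(6,0,0) value=6
Op 3: merge R0<->R2 -> R0=(6,0,0) R2=(6,0,0)
Op 4: inc R2 by 3 -> R2=(6,0,3) value=9
Op 5: inc R2 by 1 -> R2=(6,0,4) value=10
Op 6: merge R2<->R1 -> R2=(6,0,4) R1=(6,0,4)
Op 7: merge R1<->R0 -> R1=(6,0,4) R0=(6,0,4)
Op 8: inc R1 by 2 -> R1=(6,2,4) value=12
Op 9: merge R2<->R0 -> R2=(6,0,4) R0=(6,0,4)
Op 10: inc R0 by 5 -> R0=(11,0,4) value=15
Op 11: inc R2 by 1 -> R2=(6,0,5) value=11
Op 12: inc R1 by 4 -> R1=(6,6,4) value=16

Answer: 6 6 4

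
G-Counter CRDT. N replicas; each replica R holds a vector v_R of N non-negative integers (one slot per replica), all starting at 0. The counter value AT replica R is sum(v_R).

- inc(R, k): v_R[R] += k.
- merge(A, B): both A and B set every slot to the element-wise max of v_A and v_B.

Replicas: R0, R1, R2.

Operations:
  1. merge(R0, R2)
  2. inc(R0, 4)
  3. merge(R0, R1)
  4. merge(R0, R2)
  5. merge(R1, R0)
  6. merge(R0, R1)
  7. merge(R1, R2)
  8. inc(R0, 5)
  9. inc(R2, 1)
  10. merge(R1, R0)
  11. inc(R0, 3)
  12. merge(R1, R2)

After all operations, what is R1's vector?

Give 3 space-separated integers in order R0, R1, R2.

Answer: 9 0 1

Derivation:
Op 1: merge R0<->R2 -> R0=(0,0,0) R2=(0,0,0)
Op 2: inc R0 by 4 -> R0=(4,0,0) value=4
Op 3: merge R0<->R1 -> R0=(4,0,0) R1=(4,0,0)
Op 4: merge R0<->R2 -> R0=(4,0,0) R2=(4,0,0)
Op 5: merge R1<->R0 -> R1=(4,0,0) R0=(4,0,0)
Op 6: merge R0<->R1 -> R0=(4,0,0) R1=(4,0,0)
Op 7: merge R1<->R2 -> R1=(4,0,0) R2=(4,0,0)
Op 8: inc R0 by 5 -> R0=(9,0,0) value=9
Op 9: inc R2 by 1 -> R2=(4,0,1) value=5
Op 10: merge R1<->R0 -> R1=(9,0,0) R0=(9,0,0)
Op 11: inc R0 by 3 -> R0=(12,0,0) value=12
Op 12: merge R1<->R2 -> R1=(9,0,1) R2=(9,0,1)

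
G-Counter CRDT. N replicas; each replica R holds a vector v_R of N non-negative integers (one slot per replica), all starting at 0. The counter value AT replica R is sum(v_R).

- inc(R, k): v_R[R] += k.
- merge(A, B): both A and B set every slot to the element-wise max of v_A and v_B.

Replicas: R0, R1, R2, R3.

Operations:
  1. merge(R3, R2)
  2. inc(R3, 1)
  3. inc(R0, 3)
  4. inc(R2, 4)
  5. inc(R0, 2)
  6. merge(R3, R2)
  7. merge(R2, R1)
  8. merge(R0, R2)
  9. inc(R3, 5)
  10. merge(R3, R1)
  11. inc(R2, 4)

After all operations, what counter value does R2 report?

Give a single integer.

Op 1: merge R3<->R2 -> R3=(0,0,0,0) R2=(0,0,0,0)
Op 2: inc R3 by 1 -> R3=(0,0,0,1) value=1
Op 3: inc R0 by 3 -> R0=(3,0,0,0) value=3
Op 4: inc R2 by 4 -> R2=(0,0,4,0) value=4
Op 5: inc R0 by 2 -> R0=(5,0,0,0) value=5
Op 6: merge R3<->R2 -> R3=(0,0,4,1) R2=(0,0,4,1)
Op 7: merge R2<->R1 -> R2=(0,0,4,1) R1=(0,0,4,1)
Op 8: merge R0<->R2 -> R0=(5,0,4,1) R2=(5,0,4,1)
Op 9: inc R3 by 5 -> R3=(0,0,4,6) value=10
Op 10: merge R3<->R1 -> R3=(0,0,4,6) R1=(0,0,4,6)
Op 11: inc R2 by 4 -> R2=(5,0,8,1) value=14

Answer: 14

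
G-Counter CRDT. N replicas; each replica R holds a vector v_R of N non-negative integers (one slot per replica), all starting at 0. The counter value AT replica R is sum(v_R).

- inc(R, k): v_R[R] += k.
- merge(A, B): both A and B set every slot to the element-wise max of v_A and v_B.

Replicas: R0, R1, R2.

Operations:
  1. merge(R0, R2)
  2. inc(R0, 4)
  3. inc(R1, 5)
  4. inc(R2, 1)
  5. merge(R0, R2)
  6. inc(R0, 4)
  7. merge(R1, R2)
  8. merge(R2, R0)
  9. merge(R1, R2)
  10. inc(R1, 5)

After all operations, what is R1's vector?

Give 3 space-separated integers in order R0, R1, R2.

Op 1: merge R0<->R2 -> R0=(0,0,0) R2=(0,0,0)
Op 2: inc R0 by 4 -> R0=(4,0,0) value=4
Op 3: inc R1 by 5 -> R1=(0,5,0) value=5
Op 4: inc R2 by 1 -> R2=(0,0,1) value=1
Op 5: merge R0<->R2 -> R0=(4,0,1) R2=(4,0,1)
Op 6: inc R0 by 4 -> R0=(8,0,1) value=9
Op 7: merge R1<->R2 -> R1=(4,5,1) R2=(4,5,1)
Op 8: merge R2<->R0 -> R2=(8,5,1) R0=(8,5,1)
Op 9: merge R1<->R2 -> R1=(8,5,1) R2=(8,5,1)
Op 10: inc R1 by 5 -> R1=(8,10,1) value=19

Answer: 8 10 1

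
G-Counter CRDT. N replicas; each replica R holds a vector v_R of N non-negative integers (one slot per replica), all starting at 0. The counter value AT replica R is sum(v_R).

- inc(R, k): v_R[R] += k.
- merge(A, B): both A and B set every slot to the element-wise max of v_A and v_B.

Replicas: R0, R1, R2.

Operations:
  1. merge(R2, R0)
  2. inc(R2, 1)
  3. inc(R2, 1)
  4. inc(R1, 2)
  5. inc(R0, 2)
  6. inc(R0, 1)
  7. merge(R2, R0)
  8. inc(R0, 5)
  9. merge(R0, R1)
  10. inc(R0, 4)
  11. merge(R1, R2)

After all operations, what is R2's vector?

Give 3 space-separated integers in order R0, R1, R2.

Op 1: merge R2<->R0 -> R2=(0,0,0) R0=(0,0,0)
Op 2: inc R2 by 1 -> R2=(0,0,1) value=1
Op 3: inc R2 by 1 -> R2=(0,0,2) value=2
Op 4: inc R1 by 2 -> R1=(0,2,0) value=2
Op 5: inc R0 by 2 -> R0=(2,0,0) value=2
Op 6: inc R0 by 1 -> R0=(3,0,0) value=3
Op 7: merge R2<->R0 -> R2=(3,0,2) R0=(3,0,2)
Op 8: inc R0 by 5 -> R0=(8,0,2) value=10
Op 9: merge R0<->R1 -> R0=(8,2,2) R1=(8,2,2)
Op 10: inc R0 by 4 -> R0=(12,2,2) value=16
Op 11: merge R1<->R2 -> R1=(8,2,2) R2=(8,2,2)

Answer: 8 2 2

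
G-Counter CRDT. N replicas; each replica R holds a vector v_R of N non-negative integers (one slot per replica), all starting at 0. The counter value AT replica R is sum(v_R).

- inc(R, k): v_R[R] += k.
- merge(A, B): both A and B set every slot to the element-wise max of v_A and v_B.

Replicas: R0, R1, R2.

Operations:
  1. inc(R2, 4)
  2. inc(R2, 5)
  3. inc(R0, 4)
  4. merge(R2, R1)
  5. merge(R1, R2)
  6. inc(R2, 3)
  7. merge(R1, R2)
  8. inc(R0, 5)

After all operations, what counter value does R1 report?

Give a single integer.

Answer: 12

Derivation:
Op 1: inc R2 by 4 -> R2=(0,0,4) value=4
Op 2: inc R2 by 5 -> R2=(0,0,9) value=9
Op 3: inc R0 by 4 -> R0=(4,0,0) value=4
Op 4: merge R2<->R1 -> R2=(0,0,9) R1=(0,0,9)
Op 5: merge R1<->R2 -> R1=(0,0,9) R2=(0,0,9)
Op 6: inc R2 by 3 -> R2=(0,0,12) value=12
Op 7: merge R1<->R2 -> R1=(0,0,12) R2=(0,0,12)
Op 8: inc R0 by 5 -> R0=(9,0,0) value=9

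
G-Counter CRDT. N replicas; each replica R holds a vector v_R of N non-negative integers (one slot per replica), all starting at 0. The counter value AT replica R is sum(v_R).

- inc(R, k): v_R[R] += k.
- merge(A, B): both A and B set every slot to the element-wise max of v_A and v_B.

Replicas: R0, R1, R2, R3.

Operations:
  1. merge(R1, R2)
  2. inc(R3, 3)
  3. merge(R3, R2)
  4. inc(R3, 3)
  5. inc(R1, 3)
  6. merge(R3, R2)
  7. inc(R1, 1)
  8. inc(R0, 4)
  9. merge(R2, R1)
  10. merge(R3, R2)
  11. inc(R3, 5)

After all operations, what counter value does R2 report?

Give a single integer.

Op 1: merge R1<->R2 -> R1=(0,0,0,0) R2=(0,0,0,0)
Op 2: inc R3 by 3 -> R3=(0,0,0,3) value=3
Op 3: merge R3<->R2 -> R3=(0,0,0,3) R2=(0,0,0,3)
Op 4: inc R3 by 3 -> R3=(0,0,0,6) value=6
Op 5: inc R1 by 3 -> R1=(0,3,0,0) value=3
Op 6: merge R3<->R2 -> R3=(0,0,0,6) R2=(0,0,0,6)
Op 7: inc R1 by 1 -> R1=(0,4,0,0) value=4
Op 8: inc R0 by 4 -> R0=(4,0,0,0) value=4
Op 9: merge R2<->R1 -> R2=(0,4,0,6) R1=(0,4,0,6)
Op 10: merge R3<->R2 -> R3=(0,4,0,6) R2=(0,4,0,6)
Op 11: inc R3 by 5 -> R3=(0,4,0,11) value=15

Answer: 10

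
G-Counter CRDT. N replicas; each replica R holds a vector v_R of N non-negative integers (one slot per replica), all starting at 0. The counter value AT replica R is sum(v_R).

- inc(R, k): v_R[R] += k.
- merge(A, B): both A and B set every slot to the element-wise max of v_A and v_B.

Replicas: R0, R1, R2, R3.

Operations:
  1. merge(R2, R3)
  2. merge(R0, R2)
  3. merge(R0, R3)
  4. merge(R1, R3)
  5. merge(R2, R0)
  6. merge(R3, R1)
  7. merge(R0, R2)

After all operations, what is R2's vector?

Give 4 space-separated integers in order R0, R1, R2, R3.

Op 1: merge R2<->R3 -> R2=(0,0,0,0) R3=(0,0,0,0)
Op 2: merge R0<->R2 -> R0=(0,0,0,0) R2=(0,0,0,0)
Op 3: merge R0<->R3 -> R0=(0,0,0,0) R3=(0,0,0,0)
Op 4: merge R1<->R3 -> R1=(0,0,0,0) R3=(0,0,0,0)
Op 5: merge R2<->R0 -> R2=(0,0,0,0) R0=(0,0,0,0)
Op 6: merge R3<->R1 -> R3=(0,0,0,0) R1=(0,0,0,0)
Op 7: merge R0<->R2 -> R0=(0,0,0,0) R2=(0,0,0,0)

Answer: 0 0 0 0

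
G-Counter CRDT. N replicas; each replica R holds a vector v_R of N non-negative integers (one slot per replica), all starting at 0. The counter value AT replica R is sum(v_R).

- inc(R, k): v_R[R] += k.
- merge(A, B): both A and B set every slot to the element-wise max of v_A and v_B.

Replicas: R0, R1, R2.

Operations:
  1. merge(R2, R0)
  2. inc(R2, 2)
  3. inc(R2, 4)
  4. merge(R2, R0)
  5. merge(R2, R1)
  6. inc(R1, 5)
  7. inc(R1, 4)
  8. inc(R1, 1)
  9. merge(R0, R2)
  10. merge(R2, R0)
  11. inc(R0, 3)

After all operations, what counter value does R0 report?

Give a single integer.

Op 1: merge R2<->R0 -> R2=(0,0,0) R0=(0,0,0)
Op 2: inc R2 by 2 -> R2=(0,0,2) value=2
Op 3: inc R2 by 4 -> R2=(0,0,6) value=6
Op 4: merge R2<->R0 -> R2=(0,0,6) R0=(0,0,6)
Op 5: merge R2<->R1 -> R2=(0,0,6) R1=(0,0,6)
Op 6: inc R1 by 5 -> R1=(0,5,6) value=11
Op 7: inc R1 by 4 -> R1=(0,9,6) value=15
Op 8: inc R1 by 1 -> R1=(0,10,6) value=16
Op 9: merge R0<->R2 -> R0=(0,0,6) R2=(0,0,6)
Op 10: merge R2<->R0 -> R2=(0,0,6) R0=(0,0,6)
Op 11: inc R0 by 3 -> R0=(3,0,6) value=9

Answer: 9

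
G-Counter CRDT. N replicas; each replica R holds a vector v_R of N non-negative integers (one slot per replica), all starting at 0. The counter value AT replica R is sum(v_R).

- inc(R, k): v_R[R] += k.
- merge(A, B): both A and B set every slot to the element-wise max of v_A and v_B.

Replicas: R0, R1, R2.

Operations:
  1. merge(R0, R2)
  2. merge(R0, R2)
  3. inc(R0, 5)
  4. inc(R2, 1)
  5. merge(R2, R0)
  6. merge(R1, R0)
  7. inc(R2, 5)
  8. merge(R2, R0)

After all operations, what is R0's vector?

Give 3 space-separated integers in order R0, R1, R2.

Op 1: merge R0<->R2 -> R0=(0,0,0) R2=(0,0,0)
Op 2: merge R0<->R2 -> R0=(0,0,0) R2=(0,0,0)
Op 3: inc R0 by 5 -> R0=(5,0,0) value=5
Op 4: inc R2 by 1 -> R2=(0,0,1) value=1
Op 5: merge R2<->R0 -> R2=(5,0,1) R0=(5,0,1)
Op 6: merge R1<->R0 -> R1=(5,0,1) R0=(5,0,1)
Op 7: inc R2 by 5 -> R2=(5,0,6) value=11
Op 8: merge R2<->R0 -> R2=(5,0,6) R0=(5,0,6)

Answer: 5 0 6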